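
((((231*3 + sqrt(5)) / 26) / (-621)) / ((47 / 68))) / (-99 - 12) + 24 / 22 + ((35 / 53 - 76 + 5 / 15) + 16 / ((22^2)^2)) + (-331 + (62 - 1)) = -1248851200324973 / 3631281273477 + 34*sqrt(5) / 42116841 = -343.91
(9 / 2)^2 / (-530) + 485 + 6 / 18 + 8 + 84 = 3671597 / 6360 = 577.30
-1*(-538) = 538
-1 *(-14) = 14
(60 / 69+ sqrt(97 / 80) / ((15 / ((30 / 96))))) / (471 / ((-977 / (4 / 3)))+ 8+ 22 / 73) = 71321 * sqrt(485) / 524369280+ 713210 / 6281507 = 0.12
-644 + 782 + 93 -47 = 184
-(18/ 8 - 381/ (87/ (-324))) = -164853/ 116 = -1421.15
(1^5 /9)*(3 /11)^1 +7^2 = 1618 /33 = 49.03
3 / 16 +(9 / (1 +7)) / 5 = 33 / 80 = 0.41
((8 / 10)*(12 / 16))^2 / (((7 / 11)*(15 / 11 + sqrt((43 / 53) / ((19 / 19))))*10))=173151 / 2352700-11979*sqrt(2279) / 11763500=0.02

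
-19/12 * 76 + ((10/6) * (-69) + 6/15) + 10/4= -6973/30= -232.43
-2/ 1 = -2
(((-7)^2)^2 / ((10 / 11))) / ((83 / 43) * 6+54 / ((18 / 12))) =103243 / 1860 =55.51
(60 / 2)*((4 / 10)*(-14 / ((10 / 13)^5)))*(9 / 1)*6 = -210523131 / 6250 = -33683.70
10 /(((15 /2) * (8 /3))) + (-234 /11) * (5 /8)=-563 /44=-12.80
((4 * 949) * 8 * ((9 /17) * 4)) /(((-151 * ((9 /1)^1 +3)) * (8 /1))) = -11388 /2567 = -4.44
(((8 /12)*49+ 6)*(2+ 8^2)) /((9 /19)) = 48488 /9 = 5387.56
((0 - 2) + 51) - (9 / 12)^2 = 48.44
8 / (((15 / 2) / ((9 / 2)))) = 4.80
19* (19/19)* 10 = 190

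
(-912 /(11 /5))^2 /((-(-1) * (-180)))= -115520 /121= -954.71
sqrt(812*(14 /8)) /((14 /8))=4*sqrt(29)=21.54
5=5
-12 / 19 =-0.63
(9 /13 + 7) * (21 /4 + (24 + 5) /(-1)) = -2375 /13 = -182.69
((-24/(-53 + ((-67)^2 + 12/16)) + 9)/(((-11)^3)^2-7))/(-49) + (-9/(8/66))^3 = -6726567766156937609/16432519179328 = -409344.89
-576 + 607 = 31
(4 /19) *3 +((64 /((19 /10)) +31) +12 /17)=21325 /323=66.02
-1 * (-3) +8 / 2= 7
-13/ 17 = -0.76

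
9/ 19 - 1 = -10/ 19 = -0.53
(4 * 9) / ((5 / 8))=288 / 5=57.60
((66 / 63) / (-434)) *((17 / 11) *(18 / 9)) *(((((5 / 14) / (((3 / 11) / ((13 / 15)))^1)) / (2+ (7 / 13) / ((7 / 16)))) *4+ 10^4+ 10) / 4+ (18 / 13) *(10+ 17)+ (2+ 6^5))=-12067507069 / 156751686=-76.98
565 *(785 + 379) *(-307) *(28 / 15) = -376883024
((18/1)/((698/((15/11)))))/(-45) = -3/3839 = -0.00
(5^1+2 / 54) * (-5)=-680 / 27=-25.19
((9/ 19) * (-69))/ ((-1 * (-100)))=-621/ 1900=-0.33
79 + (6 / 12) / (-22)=3475 / 44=78.98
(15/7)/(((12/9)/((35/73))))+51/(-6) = -7.73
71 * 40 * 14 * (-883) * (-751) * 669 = 17638966445520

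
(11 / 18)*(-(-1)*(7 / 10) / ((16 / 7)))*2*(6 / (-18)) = -539 / 4320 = -0.12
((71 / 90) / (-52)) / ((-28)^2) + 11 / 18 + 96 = 354477689 / 3669120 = 96.61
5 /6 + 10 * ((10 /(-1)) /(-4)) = 155 /6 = 25.83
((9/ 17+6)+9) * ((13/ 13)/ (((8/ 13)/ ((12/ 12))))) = 429/ 17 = 25.24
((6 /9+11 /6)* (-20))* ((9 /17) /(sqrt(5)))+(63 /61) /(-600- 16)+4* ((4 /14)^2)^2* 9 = 3070359 /12888568- 90* sqrt(5) /17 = -11.60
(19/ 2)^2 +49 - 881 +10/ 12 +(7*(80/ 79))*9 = -641909/ 948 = -677.12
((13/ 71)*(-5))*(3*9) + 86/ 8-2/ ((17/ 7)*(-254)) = -8562765/ 613156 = -13.97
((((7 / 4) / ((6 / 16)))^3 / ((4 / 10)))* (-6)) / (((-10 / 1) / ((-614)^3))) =-317584446368 / 9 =-35287160707.56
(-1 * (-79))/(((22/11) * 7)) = 79/14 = 5.64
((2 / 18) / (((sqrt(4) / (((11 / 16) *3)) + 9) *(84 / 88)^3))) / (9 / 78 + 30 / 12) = 761332 / 155390319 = 0.00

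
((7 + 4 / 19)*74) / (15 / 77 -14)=-780626 / 20197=-38.65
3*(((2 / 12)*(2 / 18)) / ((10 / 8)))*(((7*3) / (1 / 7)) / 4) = 49 / 30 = 1.63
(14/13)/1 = 1.08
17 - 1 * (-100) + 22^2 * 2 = 1085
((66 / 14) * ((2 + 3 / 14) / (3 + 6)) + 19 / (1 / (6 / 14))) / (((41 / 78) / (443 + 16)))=16319745 / 2009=8123.32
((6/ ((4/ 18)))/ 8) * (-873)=-23571/ 8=-2946.38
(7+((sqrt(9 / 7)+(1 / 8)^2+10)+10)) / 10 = 3*sqrt(7) / 70+1729 / 640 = 2.81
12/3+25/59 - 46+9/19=-46076/1121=-41.10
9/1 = 9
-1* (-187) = 187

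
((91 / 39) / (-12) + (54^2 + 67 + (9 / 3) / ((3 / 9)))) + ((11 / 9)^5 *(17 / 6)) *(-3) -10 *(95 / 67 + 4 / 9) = 46684123537 / 15825132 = 2950.00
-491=-491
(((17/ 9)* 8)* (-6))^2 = 8220.44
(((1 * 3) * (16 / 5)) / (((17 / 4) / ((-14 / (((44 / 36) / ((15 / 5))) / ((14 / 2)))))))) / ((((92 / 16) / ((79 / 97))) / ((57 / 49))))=-186748416 / 2085985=-89.53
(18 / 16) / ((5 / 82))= 369 / 20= 18.45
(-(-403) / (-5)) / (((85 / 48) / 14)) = -270816 / 425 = -637.21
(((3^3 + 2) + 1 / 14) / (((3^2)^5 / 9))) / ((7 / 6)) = 407 / 107163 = 0.00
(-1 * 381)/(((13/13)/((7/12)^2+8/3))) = -54991/48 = -1145.65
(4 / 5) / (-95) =-4 / 475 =-0.01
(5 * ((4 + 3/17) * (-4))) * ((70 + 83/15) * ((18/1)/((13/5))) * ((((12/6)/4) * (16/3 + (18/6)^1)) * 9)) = -361993500/221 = -1637979.64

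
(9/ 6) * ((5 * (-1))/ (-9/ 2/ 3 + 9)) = -1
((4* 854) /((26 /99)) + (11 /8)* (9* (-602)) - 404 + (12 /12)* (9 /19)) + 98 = 5188779 /988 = 5251.80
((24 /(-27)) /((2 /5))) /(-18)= 10 /81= 0.12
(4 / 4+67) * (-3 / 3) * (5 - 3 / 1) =-136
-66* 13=-858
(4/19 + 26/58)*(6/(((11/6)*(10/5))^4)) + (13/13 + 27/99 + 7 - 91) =-5514052/66671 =-82.71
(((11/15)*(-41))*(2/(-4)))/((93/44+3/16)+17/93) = 1230328/203285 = 6.05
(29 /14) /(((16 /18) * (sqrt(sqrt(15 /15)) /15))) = 3915 /112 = 34.96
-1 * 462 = -462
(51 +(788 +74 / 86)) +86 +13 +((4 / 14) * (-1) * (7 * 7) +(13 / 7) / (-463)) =128890770 / 139363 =924.86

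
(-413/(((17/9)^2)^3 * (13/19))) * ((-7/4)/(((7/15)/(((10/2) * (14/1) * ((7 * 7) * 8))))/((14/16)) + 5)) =750951921174525/161444757833294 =4.65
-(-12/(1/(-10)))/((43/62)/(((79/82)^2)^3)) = -113035666817265/817017929452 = -138.35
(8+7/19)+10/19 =169/19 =8.89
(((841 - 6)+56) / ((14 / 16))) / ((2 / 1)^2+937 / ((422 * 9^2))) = 22149936 / 87605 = 252.84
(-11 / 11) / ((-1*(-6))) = -1 / 6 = -0.17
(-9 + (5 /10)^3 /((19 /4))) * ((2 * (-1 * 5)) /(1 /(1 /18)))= 4.99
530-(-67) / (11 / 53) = 9381 / 11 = 852.82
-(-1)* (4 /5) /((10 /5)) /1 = 2 /5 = 0.40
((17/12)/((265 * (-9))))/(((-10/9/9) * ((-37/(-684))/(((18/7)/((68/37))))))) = 4617/37100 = 0.12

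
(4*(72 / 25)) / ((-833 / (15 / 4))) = -216 / 4165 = -0.05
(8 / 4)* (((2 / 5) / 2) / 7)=2 / 35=0.06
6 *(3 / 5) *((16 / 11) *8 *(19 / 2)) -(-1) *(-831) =-23817 / 55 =-433.04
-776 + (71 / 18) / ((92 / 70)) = -640043 / 828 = -773.00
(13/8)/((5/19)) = 247/40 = 6.18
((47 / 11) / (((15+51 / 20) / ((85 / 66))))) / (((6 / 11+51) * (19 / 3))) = 39950 / 41594553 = 0.00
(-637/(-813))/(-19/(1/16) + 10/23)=-14651/5676366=-0.00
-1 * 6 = -6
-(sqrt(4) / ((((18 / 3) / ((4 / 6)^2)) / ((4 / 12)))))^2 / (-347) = 16 / 2276667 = 0.00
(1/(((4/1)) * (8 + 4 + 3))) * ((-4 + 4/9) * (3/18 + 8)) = -196/405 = -0.48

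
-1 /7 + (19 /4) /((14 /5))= 87 /56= 1.55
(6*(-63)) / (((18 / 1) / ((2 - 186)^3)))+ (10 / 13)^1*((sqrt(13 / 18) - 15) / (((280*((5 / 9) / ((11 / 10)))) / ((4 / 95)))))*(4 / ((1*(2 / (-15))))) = 130819584.10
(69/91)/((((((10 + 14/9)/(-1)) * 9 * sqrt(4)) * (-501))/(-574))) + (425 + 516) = 212461801/225784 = 941.00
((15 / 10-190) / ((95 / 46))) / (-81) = 8671 / 7695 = 1.13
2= 2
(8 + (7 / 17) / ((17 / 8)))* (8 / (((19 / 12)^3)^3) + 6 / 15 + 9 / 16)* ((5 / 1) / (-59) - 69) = -16980955933634846224 / 27510739674148645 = -617.25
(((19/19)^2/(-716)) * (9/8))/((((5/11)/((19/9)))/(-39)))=8151/28640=0.28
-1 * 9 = -9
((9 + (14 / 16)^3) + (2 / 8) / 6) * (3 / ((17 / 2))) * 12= 44751 / 1088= 41.13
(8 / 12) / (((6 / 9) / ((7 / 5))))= 7 / 5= 1.40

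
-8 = -8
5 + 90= 95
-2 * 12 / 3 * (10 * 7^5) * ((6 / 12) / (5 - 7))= 336140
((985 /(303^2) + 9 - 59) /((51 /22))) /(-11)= 9178930 /4682259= 1.96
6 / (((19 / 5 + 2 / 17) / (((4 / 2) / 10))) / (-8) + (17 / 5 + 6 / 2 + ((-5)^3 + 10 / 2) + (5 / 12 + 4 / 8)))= -12240 / 234869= -0.05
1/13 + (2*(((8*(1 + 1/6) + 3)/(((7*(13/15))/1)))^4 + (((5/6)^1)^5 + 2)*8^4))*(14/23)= 656899332373483/54752208147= 11997.68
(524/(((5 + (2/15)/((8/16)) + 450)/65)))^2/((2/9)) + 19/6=7048393939579/279811446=25189.80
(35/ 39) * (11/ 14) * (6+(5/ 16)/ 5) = 5335/ 1248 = 4.27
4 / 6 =2 / 3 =0.67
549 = 549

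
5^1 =5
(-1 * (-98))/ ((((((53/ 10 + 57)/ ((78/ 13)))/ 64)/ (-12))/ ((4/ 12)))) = -215040/ 89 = -2416.18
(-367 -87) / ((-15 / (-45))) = -1362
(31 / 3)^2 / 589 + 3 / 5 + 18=16058 / 855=18.78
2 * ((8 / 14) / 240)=1 / 210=0.00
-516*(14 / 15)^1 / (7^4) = -344 / 1715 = -0.20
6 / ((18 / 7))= 7 / 3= 2.33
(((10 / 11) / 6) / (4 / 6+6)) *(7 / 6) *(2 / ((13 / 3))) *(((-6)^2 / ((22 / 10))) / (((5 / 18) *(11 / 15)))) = 17010 / 17303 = 0.98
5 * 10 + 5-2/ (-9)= 497/ 9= 55.22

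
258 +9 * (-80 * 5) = -3342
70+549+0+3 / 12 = 619.25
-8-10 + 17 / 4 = -55 / 4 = -13.75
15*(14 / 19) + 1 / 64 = 13459 / 1216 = 11.07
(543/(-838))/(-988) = 543/827944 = 0.00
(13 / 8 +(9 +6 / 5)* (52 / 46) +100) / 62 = 104103 / 57040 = 1.83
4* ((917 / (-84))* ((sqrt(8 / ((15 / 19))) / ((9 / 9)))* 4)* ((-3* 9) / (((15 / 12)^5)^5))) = 3539829307113209856* sqrt(570) / 1490116119384765625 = 56.72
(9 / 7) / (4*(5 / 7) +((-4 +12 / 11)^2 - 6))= 363 / 1502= 0.24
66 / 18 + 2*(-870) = -5209 / 3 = -1736.33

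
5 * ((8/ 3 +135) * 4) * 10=82600/ 3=27533.33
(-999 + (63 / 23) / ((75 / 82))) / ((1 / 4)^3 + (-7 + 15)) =-12217664 / 98325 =-124.26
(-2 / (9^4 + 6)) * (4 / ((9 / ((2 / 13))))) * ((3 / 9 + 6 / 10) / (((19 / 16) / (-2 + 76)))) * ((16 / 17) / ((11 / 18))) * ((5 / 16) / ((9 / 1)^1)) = -530432 / 8189725401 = -0.00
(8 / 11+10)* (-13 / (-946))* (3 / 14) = 2301 / 72842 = 0.03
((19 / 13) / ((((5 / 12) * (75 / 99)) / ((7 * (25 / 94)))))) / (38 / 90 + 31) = 16929 / 61711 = 0.27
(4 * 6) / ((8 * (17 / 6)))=1.06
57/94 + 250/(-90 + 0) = -1837/846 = -2.17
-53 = -53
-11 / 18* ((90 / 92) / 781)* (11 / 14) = -55 / 91448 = -0.00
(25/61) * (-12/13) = -300/793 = -0.38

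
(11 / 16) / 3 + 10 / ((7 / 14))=971 / 48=20.23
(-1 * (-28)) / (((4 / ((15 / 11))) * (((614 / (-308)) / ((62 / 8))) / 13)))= -296205 / 614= -482.42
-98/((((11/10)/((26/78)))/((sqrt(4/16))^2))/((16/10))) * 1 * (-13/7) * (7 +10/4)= 6916/33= 209.58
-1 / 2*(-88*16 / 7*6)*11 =6637.71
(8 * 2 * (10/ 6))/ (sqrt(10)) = 8 * sqrt(10)/ 3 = 8.43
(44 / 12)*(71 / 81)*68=53108 / 243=218.55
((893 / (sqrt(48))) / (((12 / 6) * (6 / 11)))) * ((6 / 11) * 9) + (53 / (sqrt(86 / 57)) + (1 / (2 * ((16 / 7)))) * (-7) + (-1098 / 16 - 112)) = -5829 / 32 + 53 * sqrt(4902) / 86 + 2679 * sqrt(3) / 8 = 441.01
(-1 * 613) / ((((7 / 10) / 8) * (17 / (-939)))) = 46048560 / 119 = 386962.69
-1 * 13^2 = -169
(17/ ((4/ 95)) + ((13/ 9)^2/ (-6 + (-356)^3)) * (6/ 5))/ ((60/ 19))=93450139079381/ 730911956400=127.85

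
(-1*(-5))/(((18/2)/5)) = 25/9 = 2.78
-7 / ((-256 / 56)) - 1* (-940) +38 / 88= 331571 / 352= 941.96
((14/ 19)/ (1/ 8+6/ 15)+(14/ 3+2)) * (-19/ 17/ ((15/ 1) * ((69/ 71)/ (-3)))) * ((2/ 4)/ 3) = 142/ 459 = 0.31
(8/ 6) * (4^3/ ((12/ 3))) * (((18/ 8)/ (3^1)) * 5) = 80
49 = 49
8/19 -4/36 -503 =-85960/171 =-502.69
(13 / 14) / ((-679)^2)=13 / 6454574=0.00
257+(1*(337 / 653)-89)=110041 / 653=168.52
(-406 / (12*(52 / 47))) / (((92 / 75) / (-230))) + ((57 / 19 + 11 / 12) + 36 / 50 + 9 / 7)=626774849 / 109200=5739.70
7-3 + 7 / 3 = 6.33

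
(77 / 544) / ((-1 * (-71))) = 77 / 38624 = 0.00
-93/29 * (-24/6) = 372/29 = 12.83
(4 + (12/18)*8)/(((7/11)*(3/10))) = 440/9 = 48.89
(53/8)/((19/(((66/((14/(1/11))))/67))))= 159/71288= 0.00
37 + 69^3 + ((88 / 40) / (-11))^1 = 1642729 / 5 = 328545.80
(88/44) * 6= 12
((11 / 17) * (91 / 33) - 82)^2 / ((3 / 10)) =167362810 / 7803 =21448.52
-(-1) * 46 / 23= 2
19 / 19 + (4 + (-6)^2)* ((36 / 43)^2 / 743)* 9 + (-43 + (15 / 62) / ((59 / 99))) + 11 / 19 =-3883789969097 / 95482334114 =-40.68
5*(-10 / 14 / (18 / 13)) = -325 / 126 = -2.58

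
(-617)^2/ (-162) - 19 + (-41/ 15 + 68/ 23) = -44129047/ 18630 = -2368.71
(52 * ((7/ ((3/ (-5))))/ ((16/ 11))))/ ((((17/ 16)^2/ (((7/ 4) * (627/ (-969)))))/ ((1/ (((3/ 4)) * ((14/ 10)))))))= 17617600/ 44217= 398.43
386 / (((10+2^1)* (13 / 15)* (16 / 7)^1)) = 6755 / 416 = 16.24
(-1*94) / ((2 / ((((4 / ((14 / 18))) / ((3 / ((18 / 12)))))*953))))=-115176.86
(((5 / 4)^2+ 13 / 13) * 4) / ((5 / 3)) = 123 / 20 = 6.15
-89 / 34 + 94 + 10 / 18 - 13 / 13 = 27827 / 306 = 90.94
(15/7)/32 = 15/224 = 0.07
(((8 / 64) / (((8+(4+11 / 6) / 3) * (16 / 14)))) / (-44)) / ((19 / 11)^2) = -693 / 8271232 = -0.00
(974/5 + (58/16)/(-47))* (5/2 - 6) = -2562553/3760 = -681.53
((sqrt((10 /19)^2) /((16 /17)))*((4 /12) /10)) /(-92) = -17 /83904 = -0.00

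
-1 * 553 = -553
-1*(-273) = 273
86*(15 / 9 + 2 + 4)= 659.33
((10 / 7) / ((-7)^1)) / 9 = -10 / 441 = -0.02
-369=-369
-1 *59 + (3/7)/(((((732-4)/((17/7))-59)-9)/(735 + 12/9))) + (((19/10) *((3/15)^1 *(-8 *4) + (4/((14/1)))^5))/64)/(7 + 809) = -7786283997623/135087943200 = -57.64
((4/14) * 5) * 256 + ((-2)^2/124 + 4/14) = 11347/31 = 366.03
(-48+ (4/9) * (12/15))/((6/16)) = -17152/135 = -127.05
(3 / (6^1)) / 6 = 1 / 12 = 0.08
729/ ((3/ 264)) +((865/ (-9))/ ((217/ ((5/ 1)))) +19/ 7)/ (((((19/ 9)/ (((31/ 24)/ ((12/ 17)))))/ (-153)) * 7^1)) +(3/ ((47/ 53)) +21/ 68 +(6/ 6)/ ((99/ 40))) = 18895808476861/ 294572124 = 64146.63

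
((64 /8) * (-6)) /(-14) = 24 /7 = 3.43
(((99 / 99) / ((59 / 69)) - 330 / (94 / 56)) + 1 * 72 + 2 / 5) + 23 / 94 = -122.78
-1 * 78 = -78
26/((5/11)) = 286/5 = 57.20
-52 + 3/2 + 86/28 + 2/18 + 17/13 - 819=-708443/819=-865.01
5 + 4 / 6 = 17 / 3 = 5.67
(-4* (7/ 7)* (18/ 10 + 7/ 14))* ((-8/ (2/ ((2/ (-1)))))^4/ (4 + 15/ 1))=-188416/ 95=-1983.33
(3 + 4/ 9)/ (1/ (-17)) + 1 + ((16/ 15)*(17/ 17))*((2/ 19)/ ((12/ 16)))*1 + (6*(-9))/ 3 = -64472/ 855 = -75.41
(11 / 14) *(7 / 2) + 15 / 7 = 4.89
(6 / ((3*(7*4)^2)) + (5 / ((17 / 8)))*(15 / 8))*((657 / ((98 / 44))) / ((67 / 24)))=1275579954 / 2734739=466.44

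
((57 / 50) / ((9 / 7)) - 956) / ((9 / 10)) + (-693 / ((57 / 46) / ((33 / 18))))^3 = -998085933989888 / 925965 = -1077887321.86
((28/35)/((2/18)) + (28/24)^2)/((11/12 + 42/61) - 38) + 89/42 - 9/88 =146183473/82054280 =1.78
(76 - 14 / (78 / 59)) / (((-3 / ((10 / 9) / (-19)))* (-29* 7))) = -25510 / 4061421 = -0.01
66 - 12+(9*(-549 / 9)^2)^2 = 1121513175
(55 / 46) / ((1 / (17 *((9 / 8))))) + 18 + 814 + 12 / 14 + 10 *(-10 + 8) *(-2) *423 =45790265 / 2576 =17775.72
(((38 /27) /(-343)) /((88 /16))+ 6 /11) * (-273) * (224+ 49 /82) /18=-316320745 /170478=-1855.49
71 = 71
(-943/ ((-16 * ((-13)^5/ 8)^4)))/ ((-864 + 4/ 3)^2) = 135792/ 7955648880839076572277047809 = 0.00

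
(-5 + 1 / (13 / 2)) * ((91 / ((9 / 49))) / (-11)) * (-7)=-1527.91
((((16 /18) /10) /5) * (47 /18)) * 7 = 658 /2025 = 0.32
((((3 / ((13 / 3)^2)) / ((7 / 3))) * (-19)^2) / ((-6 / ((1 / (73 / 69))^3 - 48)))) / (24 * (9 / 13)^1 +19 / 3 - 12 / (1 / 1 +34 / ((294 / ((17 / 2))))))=312724628615421 / 27201284707142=11.50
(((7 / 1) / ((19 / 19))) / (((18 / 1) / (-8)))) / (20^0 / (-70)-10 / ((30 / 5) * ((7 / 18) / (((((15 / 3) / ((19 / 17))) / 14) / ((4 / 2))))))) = 65170 / 14643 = 4.45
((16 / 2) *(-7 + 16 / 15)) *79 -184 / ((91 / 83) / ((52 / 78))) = -1757096 / 455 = -3861.75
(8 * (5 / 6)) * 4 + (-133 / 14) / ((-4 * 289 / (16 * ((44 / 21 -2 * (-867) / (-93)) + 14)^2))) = 3370805840 / 122478489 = 27.52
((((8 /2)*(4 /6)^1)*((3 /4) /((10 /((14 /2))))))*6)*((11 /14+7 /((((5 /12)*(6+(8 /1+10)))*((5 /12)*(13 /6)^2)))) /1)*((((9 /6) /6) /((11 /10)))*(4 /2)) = 202929 /46475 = 4.37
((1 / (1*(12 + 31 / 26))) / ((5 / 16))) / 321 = 416 / 550515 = 0.00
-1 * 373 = -373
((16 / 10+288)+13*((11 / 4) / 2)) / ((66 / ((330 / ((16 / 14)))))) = 86093 / 64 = 1345.20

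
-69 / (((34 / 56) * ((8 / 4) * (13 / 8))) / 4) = -30912 / 221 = -139.87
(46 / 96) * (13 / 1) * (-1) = -299 / 48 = -6.23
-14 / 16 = -7 / 8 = -0.88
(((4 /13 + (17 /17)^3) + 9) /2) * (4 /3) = 268 /39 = 6.87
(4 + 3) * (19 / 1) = 133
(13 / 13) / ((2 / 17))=17 / 2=8.50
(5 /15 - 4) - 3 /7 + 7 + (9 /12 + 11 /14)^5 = 591001393 /51631104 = 11.45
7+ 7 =14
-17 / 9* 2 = -34 / 9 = -3.78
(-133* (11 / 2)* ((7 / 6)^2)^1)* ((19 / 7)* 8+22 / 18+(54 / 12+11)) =-49597163 / 1296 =-38269.42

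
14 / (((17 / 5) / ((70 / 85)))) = 3.39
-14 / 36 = -7 / 18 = -0.39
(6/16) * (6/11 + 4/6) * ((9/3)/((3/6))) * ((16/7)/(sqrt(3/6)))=480 * sqrt(2)/77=8.82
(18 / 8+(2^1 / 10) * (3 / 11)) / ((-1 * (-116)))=507 / 25520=0.02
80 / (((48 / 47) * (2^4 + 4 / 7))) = 1645 / 348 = 4.73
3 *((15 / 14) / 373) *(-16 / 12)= -0.01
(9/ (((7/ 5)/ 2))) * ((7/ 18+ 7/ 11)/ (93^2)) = 145/ 95139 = 0.00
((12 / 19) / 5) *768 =9216 / 95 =97.01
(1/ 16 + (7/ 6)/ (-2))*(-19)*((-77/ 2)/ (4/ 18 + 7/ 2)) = -109725/ 1072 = -102.36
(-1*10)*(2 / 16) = -5 / 4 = -1.25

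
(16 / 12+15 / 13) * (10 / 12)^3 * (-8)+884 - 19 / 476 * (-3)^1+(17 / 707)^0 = 437875301 / 501228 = 873.61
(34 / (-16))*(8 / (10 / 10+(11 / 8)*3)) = -136 / 41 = -3.32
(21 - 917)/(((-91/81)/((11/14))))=57024/91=626.64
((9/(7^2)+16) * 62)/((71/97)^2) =462602894/247009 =1872.82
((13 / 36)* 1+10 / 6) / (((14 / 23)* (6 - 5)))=3.33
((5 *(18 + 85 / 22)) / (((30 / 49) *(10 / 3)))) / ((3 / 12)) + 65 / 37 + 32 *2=1139683 / 4070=280.02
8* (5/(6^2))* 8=80/9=8.89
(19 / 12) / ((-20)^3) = -0.00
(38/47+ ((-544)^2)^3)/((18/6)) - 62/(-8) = 8639172454995293.35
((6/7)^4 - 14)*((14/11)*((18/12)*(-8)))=70512/343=205.57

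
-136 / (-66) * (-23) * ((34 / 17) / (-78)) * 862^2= 1162120816 / 1287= 902968.78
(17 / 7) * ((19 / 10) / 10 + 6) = 10523 / 700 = 15.03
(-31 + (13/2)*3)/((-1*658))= 23/1316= 0.02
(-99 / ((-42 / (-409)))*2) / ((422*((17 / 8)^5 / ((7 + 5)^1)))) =-2653618176 / 2097128789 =-1.27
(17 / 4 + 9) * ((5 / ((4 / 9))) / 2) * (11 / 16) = 26235 / 512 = 51.24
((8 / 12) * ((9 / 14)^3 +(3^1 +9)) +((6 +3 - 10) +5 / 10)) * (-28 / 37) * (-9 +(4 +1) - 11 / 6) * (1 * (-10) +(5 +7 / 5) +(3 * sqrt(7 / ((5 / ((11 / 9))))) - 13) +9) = -66709 / 259 +3511 * sqrt(385) / 518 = -124.57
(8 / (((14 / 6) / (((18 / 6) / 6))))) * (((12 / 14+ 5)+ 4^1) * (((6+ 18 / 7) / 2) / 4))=6210 / 343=18.10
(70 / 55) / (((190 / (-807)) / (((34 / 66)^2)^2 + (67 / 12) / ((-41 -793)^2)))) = -48623373382451 / 127702787865840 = -0.38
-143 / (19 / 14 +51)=-2002 / 733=-2.73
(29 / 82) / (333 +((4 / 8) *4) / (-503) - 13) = 14587 / 13198556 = 0.00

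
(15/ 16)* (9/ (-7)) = -135/ 112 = -1.21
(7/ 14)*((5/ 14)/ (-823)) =-5/ 23044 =-0.00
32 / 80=2 / 5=0.40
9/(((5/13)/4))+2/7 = 3286/35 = 93.89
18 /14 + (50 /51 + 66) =24371 /357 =68.27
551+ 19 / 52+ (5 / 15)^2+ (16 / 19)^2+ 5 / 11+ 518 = 1989707693 / 1858428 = 1070.64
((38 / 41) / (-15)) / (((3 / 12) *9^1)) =-152 / 5535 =-0.03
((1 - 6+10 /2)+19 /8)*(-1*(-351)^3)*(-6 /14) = -2464882407 /56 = -44015757.27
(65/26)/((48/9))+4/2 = 79/32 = 2.47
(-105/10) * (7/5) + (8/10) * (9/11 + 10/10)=-1457/110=-13.25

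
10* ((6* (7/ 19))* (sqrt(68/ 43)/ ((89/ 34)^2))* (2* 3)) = 24.34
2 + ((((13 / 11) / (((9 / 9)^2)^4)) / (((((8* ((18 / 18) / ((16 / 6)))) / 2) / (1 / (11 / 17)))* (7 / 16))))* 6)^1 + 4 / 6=49208 / 2541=19.37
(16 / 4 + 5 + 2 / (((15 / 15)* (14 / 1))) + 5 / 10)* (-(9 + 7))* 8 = -8640 / 7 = -1234.29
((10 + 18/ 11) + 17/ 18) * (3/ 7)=2491/ 462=5.39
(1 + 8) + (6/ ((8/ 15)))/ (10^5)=720009/ 80000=9.00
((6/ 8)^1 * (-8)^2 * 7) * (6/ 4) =504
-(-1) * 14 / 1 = 14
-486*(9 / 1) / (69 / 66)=-96228 / 23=-4183.83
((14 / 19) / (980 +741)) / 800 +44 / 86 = 287751501 / 562422800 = 0.51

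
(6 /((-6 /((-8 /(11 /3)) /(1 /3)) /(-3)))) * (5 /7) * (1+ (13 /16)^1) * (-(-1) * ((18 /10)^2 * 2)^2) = -1067.48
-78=-78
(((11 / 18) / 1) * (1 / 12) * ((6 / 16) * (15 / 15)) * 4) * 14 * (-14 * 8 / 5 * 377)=-406406 / 45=-9031.24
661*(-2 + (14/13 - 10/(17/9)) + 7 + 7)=1136920/221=5144.43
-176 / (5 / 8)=-1408 / 5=-281.60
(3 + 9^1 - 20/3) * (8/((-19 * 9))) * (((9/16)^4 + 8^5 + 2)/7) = -113032699/96768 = -1168.08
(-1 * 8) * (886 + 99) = -7880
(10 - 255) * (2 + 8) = -2450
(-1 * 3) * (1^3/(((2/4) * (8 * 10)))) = -3/40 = -0.08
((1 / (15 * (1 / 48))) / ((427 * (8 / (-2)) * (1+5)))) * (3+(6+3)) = -8 / 2135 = -0.00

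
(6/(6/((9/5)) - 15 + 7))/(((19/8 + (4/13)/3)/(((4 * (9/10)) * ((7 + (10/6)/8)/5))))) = -364338/135275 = -2.69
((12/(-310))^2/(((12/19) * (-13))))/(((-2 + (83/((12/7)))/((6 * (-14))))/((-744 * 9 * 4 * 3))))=-21275136/3737825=-5.69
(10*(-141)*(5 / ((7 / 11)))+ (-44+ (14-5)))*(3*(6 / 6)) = -33340.71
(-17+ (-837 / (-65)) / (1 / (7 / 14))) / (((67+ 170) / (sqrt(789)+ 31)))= -42563 / 30810-1373 * sqrt(789) / 30810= -2.63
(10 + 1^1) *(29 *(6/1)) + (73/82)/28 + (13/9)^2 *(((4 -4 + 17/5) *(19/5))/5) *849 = 50300718191/7749000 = 6491.25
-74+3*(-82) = -320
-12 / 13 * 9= -108 / 13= -8.31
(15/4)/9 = 5/12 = 0.42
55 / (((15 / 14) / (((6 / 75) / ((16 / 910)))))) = 7007 / 30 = 233.57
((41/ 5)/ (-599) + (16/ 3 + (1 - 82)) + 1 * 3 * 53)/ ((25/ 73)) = 54649771/ 224625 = 243.29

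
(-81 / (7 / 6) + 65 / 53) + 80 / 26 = -314099 / 4823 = -65.13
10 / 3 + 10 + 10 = 70 / 3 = 23.33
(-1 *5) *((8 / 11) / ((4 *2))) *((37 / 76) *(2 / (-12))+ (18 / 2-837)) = 1888025 / 5016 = 376.40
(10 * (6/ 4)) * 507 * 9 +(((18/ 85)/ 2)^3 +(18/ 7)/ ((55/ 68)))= 3236751887058/ 47287625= 68448.18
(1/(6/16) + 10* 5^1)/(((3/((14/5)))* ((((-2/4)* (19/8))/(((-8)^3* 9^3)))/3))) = 4403331072/95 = 46350853.39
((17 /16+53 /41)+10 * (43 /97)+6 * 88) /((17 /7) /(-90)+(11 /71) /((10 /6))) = 761072920965 /93889016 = 8106.09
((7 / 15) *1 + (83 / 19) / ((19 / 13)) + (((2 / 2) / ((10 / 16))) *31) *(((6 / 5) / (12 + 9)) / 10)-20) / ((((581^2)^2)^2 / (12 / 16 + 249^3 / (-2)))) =7929761140457 / 820265243153646959584755175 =0.00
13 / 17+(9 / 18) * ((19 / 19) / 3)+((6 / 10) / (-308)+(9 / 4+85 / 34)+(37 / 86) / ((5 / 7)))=5303713 / 844305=6.28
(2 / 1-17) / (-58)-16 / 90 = 211 / 2610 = 0.08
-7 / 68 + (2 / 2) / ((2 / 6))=197 / 68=2.90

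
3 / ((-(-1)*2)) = 3 / 2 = 1.50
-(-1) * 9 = 9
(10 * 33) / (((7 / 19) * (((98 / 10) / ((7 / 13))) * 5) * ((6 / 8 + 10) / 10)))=250800 / 27391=9.16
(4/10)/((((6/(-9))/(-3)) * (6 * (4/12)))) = 9/10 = 0.90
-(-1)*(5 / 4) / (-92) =-5 / 368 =-0.01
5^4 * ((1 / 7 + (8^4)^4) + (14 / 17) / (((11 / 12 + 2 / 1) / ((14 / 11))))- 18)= 175921860444149063.88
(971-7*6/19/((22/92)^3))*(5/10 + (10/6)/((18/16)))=2190023249/1365606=1603.70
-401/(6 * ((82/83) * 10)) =-33283/4920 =-6.76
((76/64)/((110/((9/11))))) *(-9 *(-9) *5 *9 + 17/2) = 32.27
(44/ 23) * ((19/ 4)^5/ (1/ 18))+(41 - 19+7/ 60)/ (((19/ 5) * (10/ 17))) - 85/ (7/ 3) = 488886089779/ 5873280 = 83239.02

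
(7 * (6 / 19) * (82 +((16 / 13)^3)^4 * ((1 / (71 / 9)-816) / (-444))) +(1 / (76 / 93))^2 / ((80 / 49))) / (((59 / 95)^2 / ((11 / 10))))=71941709270901331780760457 / 109082299563997778097664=659.52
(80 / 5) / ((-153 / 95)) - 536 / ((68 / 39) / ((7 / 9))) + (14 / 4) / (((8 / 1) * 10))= -6095249 / 24480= -248.99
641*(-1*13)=-8333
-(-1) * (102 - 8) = 94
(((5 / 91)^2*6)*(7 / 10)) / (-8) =-15 / 9464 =-0.00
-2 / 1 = -2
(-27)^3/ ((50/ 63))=-1240029/ 50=-24800.58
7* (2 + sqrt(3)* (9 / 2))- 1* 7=7 + 63* sqrt(3) / 2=61.56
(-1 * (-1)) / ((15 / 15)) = 1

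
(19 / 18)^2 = 361 / 324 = 1.11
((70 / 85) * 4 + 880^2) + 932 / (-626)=4120592006 / 5321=774401.81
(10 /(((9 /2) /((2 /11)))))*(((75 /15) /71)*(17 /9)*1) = 3400 /63261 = 0.05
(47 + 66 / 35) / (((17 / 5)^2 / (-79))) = -675845 / 2023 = -334.08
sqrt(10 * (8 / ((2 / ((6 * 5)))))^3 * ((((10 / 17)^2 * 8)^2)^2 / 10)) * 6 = 921600000 * sqrt(30) / 83521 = 60437.63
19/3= 6.33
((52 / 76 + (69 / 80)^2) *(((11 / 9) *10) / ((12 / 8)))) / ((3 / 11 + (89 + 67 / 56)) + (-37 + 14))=147089173 / 852831720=0.17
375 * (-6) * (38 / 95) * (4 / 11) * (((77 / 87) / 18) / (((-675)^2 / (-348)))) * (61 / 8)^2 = 26047 / 36450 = 0.71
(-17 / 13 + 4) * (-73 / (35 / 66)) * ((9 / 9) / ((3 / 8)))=-12848 / 13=-988.31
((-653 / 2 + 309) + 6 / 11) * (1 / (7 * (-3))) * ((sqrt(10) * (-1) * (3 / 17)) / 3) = -373 * sqrt(10) / 7854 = -0.15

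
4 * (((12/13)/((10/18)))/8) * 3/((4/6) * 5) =243/325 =0.75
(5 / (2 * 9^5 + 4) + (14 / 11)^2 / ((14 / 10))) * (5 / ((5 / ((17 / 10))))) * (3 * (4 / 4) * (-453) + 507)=-11974563717 / 7145171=-1675.90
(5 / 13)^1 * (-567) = -2835 / 13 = -218.08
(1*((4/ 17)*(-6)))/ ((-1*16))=3/ 34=0.09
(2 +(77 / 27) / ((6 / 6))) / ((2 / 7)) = 917 / 54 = 16.98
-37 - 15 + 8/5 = -252/5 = -50.40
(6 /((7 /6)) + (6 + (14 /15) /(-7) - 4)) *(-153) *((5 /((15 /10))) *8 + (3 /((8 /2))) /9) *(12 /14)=-6024528 /245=-24589.91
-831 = -831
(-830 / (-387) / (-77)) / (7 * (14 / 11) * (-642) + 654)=415 / 75475449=0.00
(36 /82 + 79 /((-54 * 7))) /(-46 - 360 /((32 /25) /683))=-7130 /5955563691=-0.00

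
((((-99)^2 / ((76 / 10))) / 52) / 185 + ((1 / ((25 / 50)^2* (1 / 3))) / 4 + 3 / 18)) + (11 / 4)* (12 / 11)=1381975 / 219336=6.30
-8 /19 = -0.42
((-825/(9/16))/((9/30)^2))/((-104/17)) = 935000/351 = 2663.82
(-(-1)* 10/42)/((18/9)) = 5/42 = 0.12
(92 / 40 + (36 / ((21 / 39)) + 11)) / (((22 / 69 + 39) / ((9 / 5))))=3484431 / 949550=3.67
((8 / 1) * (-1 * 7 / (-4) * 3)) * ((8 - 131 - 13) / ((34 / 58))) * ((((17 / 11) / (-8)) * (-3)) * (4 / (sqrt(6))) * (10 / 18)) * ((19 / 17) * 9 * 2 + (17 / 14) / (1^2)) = -1472330 * sqrt(6) / 33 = -109286.58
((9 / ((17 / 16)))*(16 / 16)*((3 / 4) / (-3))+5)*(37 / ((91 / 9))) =2331 / 221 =10.55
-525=-525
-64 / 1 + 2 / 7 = -446 / 7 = -63.71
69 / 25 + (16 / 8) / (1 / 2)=169 / 25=6.76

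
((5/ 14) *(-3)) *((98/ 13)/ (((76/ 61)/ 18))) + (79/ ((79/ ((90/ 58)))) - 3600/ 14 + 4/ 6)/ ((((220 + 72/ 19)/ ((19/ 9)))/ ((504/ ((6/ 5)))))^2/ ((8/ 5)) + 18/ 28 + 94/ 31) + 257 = 90630841048662701/ 1264238297298678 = 71.69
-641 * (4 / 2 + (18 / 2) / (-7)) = -457.86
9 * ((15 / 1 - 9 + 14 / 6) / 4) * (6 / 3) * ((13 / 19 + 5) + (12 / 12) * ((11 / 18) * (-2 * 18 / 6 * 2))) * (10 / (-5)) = 2350 / 19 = 123.68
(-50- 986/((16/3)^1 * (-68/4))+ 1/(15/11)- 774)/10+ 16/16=-96287/1200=-80.24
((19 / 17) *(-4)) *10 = -760 / 17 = -44.71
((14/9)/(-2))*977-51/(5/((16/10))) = -174647/225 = -776.21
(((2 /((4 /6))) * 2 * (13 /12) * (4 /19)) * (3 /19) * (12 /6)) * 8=1248 /361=3.46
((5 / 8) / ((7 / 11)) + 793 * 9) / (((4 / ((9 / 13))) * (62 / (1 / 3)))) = 1199181 / 180544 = 6.64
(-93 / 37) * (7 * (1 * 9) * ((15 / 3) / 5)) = -5859 / 37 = -158.35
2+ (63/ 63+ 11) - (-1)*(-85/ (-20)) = 73/ 4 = 18.25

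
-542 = -542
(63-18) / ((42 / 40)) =300 / 7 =42.86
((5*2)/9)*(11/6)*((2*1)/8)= 55/108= 0.51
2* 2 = 4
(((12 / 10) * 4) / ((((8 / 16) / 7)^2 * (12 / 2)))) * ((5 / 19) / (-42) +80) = 12543.02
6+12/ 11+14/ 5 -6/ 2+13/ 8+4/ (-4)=3307/ 440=7.52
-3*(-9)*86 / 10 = 1161 / 5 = 232.20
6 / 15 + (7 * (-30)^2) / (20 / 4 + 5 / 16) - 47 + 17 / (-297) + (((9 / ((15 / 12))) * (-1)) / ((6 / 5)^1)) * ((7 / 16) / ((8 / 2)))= 1138.57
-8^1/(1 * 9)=-8/9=-0.89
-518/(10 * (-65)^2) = -259/21125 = -0.01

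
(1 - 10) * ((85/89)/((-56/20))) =3825/1246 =3.07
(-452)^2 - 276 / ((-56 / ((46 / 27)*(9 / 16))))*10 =11443669 / 56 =204351.23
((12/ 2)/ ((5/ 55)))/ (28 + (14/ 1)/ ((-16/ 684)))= -132/ 1141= -0.12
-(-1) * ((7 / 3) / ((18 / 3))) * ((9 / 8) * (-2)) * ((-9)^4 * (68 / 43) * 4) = -1561518 / 43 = -36314.37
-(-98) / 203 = 14 / 29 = 0.48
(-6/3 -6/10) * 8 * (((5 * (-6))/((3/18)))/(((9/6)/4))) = 9984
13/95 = 0.14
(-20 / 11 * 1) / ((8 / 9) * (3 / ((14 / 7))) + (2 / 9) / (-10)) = -900 / 649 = -1.39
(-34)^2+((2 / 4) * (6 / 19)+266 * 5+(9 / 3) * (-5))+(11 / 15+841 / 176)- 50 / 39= 1614150737 / 652080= 2475.39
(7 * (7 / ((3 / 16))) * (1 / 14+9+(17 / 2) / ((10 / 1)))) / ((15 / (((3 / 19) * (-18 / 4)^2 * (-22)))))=-5775462 / 475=-12158.87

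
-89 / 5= -17.80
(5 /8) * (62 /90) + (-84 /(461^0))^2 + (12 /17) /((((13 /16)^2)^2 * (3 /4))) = 246758882303 /34958664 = 7058.59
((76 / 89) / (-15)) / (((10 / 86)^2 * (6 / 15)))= -70262 / 6675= -10.53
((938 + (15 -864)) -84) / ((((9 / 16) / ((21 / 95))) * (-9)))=-112 / 513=-0.22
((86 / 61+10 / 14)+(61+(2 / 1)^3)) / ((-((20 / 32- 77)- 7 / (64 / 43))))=1943680 / 2215703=0.88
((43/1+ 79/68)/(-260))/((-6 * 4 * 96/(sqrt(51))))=77 * sqrt(51)/1044480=0.00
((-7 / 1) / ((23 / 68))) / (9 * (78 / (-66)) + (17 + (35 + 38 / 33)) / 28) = 19992 / 8441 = 2.37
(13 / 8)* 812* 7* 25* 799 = 368998175 / 2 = 184499087.50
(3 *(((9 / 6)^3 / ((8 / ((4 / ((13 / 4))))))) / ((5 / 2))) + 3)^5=23179525191351 / 37129300000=624.29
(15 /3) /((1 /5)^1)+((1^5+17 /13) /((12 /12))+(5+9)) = 537 /13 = 41.31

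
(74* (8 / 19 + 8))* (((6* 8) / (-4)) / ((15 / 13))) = -123136 / 19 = -6480.84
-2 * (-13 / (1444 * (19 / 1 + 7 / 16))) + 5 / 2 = 561563 / 224542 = 2.50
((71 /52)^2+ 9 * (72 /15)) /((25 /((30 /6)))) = 609269 /67600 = 9.01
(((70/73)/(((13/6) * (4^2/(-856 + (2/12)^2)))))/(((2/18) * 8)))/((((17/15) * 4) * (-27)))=5392625/24780288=0.22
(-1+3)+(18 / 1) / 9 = 4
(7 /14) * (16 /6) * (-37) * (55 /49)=-8140 /147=-55.37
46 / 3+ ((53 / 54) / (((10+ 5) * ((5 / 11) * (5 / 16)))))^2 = 1593659146 / 102515625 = 15.55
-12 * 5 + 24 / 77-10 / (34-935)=-4140226 / 69377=-59.68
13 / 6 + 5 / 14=2.52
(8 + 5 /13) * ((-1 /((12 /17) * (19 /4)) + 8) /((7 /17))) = 813467 /5187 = 156.83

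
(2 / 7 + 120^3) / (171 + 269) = 6048001 / 1540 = 3927.27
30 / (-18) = -5 / 3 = -1.67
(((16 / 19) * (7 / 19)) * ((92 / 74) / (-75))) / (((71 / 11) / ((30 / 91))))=-16192 / 61642555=-0.00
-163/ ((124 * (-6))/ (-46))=-3749/ 372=-10.08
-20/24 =-5/6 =-0.83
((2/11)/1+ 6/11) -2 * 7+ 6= -80/11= -7.27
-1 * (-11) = 11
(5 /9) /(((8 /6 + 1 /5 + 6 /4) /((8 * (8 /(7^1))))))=3200 /1911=1.67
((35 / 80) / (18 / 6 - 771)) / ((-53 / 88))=77 / 81408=0.00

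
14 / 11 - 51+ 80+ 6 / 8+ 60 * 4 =11925 / 44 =271.02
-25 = -25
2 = 2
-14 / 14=-1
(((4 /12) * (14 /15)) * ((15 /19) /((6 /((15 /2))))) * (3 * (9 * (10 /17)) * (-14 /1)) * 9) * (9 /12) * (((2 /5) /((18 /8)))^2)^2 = -100352 /218025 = -0.46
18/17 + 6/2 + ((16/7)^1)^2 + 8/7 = 8685/833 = 10.43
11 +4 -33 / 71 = 1032 / 71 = 14.54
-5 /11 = -0.45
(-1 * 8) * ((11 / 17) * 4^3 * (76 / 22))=-19456 / 17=-1144.47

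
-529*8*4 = -16928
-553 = -553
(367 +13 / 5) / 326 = 924 / 815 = 1.13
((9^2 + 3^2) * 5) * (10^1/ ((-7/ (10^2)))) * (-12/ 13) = 5400000/ 91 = 59340.66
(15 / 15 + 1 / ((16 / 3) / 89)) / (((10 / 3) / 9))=7641 / 160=47.76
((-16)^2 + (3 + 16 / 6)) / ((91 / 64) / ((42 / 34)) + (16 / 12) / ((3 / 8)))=150720 / 2711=55.60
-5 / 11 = -0.45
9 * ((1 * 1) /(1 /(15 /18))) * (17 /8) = 15.94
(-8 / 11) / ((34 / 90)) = -360 / 187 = -1.93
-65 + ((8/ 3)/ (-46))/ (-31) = -139031/ 2139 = -65.00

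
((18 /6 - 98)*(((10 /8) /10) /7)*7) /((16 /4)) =-95 /32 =-2.97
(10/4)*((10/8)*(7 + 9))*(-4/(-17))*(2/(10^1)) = 40/17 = 2.35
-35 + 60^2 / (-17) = -4195 / 17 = -246.76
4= 4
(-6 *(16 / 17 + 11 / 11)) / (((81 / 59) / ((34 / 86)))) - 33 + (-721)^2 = 201164398 / 387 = 519804.65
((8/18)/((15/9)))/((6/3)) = 2/15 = 0.13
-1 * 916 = -916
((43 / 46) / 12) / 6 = 43 / 3312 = 0.01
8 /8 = 1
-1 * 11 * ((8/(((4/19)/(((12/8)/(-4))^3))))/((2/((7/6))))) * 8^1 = 102.87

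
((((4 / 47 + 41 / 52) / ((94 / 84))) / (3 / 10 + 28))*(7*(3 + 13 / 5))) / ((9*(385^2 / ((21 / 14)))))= 5978 / 4916781155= 0.00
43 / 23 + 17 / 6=649 / 138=4.70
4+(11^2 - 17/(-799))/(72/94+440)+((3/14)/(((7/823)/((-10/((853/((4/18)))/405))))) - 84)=-106.31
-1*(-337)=337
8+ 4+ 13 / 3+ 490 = 1519 / 3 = 506.33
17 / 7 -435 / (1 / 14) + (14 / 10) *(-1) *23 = -214192 / 35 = -6119.77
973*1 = 973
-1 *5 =-5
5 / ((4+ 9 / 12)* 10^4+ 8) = 5 / 47508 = 0.00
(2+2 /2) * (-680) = -2040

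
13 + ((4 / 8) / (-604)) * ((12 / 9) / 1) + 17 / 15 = 64019 / 4530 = 14.13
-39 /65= -3 /5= -0.60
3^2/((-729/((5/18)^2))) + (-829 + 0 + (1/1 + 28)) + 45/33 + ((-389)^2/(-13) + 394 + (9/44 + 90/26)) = -22594376647/1876446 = -12041.05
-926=-926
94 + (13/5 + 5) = 508/5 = 101.60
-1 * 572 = -572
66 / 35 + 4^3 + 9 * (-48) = -12814 / 35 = -366.11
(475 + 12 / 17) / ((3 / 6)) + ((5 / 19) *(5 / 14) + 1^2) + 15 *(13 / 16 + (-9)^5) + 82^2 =-31764203193 / 36176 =-878046.31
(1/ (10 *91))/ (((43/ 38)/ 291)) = 5529/ 19565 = 0.28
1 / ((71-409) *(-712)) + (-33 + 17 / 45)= -353282963 / 10829520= -32.62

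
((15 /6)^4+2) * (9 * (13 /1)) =76869 /16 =4804.31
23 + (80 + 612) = 715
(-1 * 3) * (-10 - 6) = 48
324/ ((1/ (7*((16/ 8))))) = 4536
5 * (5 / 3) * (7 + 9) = 400 / 3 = 133.33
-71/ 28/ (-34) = 71/ 952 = 0.07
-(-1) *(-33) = -33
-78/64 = -39/32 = -1.22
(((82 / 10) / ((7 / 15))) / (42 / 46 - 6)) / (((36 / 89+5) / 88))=-7385576 / 131313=-56.24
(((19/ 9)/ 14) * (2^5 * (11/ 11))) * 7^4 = 104272/ 9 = 11585.78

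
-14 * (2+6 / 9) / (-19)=112 / 57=1.96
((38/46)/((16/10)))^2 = 9025/33856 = 0.27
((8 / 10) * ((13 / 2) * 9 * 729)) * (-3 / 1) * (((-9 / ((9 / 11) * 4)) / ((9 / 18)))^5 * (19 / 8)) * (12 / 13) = 180688109481 / 160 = 1129300684.26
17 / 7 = 2.43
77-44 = 33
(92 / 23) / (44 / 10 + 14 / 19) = 95 / 122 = 0.78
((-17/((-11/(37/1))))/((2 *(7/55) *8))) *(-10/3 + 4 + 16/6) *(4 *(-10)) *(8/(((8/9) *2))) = -235875/14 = -16848.21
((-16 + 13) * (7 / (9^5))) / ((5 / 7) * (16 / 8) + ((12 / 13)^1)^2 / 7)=-1183 / 5156946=-0.00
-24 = -24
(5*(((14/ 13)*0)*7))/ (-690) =0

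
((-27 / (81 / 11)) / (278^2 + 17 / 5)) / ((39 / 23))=-1265 / 45213129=-0.00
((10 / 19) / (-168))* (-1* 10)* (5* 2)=125 / 399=0.31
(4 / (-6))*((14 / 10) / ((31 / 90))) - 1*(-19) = 505 / 31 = 16.29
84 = 84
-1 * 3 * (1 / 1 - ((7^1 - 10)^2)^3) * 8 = 17472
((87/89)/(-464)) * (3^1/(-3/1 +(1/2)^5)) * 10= 36/1691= 0.02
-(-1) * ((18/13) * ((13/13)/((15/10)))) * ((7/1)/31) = 84/403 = 0.21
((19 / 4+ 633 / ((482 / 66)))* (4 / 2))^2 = 7767778225 / 232324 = 33435.11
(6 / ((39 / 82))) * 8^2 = 10496 / 13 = 807.38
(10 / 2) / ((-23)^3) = -5 / 12167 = -0.00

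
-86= -86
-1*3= -3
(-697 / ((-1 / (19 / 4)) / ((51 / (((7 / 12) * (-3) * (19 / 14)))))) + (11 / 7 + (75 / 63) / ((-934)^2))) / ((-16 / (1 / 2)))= 186053719853 / 83746176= 2221.64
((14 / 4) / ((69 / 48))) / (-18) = -28 / 207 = -0.14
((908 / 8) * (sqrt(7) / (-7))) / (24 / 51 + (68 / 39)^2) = -5869539 * sqrt(7) / 1270864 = -12.22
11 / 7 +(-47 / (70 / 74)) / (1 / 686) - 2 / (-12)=-7157359 / 210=-34082.66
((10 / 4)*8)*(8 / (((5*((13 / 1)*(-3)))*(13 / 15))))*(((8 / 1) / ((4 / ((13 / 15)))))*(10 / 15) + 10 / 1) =-16064 / 1521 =-10.56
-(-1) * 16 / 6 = 8 / 3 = 2.67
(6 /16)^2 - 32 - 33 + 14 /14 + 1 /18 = -36751 /576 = -63.80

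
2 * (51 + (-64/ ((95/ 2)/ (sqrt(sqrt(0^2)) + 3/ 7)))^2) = 45401862/ 442225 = 102.67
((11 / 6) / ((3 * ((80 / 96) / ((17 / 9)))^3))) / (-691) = -216172 / 20989125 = -0.01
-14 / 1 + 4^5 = 1010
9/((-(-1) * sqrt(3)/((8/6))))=4 * sqrt(3)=6.93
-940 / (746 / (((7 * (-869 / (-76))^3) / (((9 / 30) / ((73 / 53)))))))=-394019845236325 / 6508587408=-60538.46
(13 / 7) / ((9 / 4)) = 52 / 63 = 0.83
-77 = -77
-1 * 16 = -16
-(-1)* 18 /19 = 18 /19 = 0.95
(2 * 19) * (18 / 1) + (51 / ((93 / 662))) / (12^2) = 1532315 / 2232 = 686.52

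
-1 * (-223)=223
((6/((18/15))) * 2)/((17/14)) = 140/17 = 8.24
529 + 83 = 612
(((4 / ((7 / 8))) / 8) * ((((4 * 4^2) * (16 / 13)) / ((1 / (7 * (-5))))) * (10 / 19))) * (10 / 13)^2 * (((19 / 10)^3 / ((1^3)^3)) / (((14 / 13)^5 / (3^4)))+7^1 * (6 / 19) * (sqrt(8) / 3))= -3162706560 / 16807 -573440000 * sqrt(2) / 793117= -189200.44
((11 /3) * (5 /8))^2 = 3025 /576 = 5.25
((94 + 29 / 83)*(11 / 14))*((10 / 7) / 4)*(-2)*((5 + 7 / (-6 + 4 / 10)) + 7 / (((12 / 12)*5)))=-8872523 / 32536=-272.70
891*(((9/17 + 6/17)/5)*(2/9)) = 594/17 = 34.94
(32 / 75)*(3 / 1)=32 / 25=1.28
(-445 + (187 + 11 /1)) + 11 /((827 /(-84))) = -205193 /827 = -248.12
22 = 22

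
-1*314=-314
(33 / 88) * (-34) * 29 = -1479 / 4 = -369.75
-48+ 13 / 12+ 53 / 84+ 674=4394 / 7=627.71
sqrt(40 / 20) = sqrt(2) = 1.41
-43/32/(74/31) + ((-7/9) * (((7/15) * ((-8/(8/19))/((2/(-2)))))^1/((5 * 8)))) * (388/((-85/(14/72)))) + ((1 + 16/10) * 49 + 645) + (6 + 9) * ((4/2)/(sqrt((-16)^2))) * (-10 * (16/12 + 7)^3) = -12323997779371/1222776000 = -10078.70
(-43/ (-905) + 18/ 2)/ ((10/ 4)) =16376/ 4525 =3.62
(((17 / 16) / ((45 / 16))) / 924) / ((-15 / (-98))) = 119 / 44550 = 0.00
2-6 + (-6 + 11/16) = -149/16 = -9.31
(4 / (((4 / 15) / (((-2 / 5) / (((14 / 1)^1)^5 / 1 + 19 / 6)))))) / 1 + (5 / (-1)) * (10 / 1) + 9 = -132305519 / 3226963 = -41.00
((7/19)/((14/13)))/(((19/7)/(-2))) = -91/361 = -0.25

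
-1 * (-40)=40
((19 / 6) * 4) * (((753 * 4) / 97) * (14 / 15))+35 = 585053 / 1455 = 402.10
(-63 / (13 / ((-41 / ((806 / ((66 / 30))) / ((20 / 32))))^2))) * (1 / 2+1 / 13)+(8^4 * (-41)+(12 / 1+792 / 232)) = -68433496923880949 / 407534852608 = -167920.60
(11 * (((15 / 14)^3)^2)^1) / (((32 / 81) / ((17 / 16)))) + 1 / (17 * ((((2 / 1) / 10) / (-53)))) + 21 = 3287745810619 / 65537081344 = 50.17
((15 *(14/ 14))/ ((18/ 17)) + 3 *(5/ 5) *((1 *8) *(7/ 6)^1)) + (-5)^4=4003/ 6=667.17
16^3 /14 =2048 /7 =292.57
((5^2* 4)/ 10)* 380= 3800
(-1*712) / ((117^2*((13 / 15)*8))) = -0.01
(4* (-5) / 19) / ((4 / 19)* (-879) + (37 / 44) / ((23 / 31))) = 20240 / 3536399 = 0.01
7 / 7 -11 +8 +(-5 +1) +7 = 1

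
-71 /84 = -0.85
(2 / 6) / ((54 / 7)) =7 / 162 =0.04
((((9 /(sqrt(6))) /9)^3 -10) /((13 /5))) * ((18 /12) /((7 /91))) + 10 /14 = -520 /7 + 5 * sqrt(6) /24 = -73.78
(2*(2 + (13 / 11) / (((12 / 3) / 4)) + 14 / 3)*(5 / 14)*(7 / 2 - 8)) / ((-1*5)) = 5.05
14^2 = 196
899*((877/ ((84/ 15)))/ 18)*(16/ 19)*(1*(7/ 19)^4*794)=2147206966660/ 22284891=96352.59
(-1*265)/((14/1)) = -265/14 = -18.93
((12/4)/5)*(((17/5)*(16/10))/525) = 0.01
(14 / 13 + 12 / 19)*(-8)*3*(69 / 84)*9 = -524124 / 1729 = -303.14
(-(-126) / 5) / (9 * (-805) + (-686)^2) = 18 / 330965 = 0.00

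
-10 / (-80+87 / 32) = 320 / 2473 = 0.13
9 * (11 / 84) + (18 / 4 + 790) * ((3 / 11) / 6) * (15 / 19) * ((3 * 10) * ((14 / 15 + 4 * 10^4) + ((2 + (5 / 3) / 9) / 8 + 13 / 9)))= 218429755319 / 6384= 34215187.24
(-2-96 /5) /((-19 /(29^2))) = 89146 /95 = 938.38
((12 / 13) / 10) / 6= 1 / 65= 0.02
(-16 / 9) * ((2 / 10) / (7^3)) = -0.00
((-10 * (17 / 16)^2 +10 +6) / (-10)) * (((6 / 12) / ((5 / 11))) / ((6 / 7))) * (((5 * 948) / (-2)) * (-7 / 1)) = -25676343 / 2560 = -10029.82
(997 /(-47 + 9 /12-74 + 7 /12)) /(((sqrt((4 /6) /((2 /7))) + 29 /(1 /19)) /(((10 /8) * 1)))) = -24720615 /1307903056 + 14955 * sqrt(21) /1307903056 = -0.02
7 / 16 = 0.44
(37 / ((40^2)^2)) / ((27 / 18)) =37 / 3840000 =0.00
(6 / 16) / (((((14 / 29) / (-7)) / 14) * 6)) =-203 / 16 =-12.69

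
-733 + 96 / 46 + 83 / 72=-1208483 / 1656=-729.76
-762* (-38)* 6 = 173736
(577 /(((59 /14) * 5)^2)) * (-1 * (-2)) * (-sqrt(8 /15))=-452368 * sqrt(30) /1305375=-1.90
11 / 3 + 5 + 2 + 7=17.67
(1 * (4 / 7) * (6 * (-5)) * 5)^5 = -77760000000000 / 16807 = -4626643660.38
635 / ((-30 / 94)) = -5969 / 3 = -1989.67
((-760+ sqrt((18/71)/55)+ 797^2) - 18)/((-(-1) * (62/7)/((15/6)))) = 21 * sqrt(7810)/96844+ 22205085/124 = 179073.29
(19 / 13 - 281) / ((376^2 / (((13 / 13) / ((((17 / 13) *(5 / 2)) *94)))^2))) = -23621 / 1128182247200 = -0.00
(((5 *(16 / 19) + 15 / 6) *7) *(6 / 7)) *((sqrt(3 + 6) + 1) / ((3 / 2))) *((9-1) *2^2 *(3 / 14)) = 97920 / 133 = 736.24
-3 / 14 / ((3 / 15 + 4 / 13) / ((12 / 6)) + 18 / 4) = -0.05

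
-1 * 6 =-6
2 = 2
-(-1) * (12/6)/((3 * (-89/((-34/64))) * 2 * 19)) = 17/162336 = 0.00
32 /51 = 0.63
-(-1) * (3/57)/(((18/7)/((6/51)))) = 7/2907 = 0.00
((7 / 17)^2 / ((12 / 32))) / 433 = 392 / 375411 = 0.00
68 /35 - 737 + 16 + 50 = -23417 /35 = -669.06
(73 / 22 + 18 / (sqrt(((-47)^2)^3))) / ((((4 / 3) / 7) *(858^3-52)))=31833795 / 1154165449662368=0.00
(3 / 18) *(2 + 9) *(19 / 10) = 209 / 60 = 3.48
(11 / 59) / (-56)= -11 / 3304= -0.00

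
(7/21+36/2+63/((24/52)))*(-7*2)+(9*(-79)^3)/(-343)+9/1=11090785/1029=10778.22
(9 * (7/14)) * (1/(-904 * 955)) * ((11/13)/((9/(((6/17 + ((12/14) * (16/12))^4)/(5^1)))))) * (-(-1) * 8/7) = -462209/2004168782525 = -0.00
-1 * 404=-404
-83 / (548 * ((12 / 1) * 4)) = -83 / 26304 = -0.00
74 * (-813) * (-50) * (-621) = -1868030100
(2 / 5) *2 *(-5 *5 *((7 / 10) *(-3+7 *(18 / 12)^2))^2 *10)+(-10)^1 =-15941.12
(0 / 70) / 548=0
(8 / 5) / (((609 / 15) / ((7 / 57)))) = 8 / 1653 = 0.00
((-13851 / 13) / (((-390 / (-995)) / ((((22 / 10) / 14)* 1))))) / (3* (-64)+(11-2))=3368871 / 1443260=2.33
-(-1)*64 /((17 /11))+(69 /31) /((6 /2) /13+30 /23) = 203293 /4743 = 42.86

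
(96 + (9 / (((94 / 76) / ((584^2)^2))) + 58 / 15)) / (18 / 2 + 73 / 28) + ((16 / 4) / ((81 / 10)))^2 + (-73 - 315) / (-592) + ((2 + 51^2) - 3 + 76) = 5408007675610201990183 / 74162263500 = 72921286654.23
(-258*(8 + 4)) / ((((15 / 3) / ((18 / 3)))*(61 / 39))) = -724464 / 305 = -2375.29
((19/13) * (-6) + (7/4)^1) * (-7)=2555/52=49.13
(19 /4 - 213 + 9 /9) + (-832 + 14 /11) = -45671 /44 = -1037.98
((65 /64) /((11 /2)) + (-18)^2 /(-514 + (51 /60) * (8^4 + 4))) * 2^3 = 307163 /130724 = 2.35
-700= -700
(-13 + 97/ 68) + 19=505/ 68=7.43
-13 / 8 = -1.62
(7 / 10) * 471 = 3297 / 10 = 329.70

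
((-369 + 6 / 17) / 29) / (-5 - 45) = 6267 / 24650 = 0.25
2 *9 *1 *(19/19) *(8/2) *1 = 72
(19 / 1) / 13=19 / 13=1.46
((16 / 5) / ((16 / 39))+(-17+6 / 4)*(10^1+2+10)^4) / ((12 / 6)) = -18154801 / 10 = -1815480.10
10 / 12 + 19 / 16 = 97 / 48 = 2.02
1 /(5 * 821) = 0.00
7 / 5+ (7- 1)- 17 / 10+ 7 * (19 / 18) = 589 / 45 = 13.09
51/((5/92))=4692/5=938.40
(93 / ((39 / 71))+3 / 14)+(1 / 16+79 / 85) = 21102799 / 123760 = 170.51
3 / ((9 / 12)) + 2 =6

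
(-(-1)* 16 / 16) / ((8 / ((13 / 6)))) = 13 / 48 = 0.27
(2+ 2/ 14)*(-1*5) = -75/ 7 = -10.71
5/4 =1.25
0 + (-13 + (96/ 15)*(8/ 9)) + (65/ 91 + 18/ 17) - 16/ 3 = -58216/ 5355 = -10.87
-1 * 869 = -869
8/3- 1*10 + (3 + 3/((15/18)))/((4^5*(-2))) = -225379/30720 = -7.34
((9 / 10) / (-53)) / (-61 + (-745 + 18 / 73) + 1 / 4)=1314 / 62329855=0.00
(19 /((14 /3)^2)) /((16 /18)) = 1539 /1568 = 0.98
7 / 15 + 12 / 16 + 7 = 493 / 60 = 8.22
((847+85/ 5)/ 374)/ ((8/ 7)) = 378/ 187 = 2.02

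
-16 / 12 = -4 / 3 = -1.33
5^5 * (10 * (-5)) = -156250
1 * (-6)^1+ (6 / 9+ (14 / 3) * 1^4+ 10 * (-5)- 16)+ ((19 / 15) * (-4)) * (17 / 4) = -441 / 5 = -88.20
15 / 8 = 1.88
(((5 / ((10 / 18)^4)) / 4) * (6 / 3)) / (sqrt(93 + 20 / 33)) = 6561 * sqrt(101937) / 772250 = 2.71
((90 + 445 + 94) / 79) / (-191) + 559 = 8434122 / 15089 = 558.96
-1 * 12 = -12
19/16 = 1.19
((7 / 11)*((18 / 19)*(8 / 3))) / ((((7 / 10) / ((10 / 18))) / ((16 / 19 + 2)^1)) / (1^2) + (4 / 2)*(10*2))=100800 / 2535797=0.04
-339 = -339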